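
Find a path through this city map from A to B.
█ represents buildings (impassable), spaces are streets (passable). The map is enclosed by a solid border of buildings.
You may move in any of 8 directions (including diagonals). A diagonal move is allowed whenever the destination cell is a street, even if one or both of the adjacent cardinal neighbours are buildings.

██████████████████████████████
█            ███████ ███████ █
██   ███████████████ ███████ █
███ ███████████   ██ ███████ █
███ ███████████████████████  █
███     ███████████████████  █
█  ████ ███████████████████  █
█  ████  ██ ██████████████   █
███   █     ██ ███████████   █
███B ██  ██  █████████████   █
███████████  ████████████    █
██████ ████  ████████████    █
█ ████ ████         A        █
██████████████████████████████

Finding the shortest path from A to B:
Movement: 8-directional
Path length: 22 steps
Directions: left → left → left → left → left → left → left → up-left → up → up-left → up-left → left → up-left → up-left → up-left → left → left → left → down-left → down → down-right → down

Solution:

██████████████████████████████
█            ███████ ███████ █
██   ███████████████ ███████ █
███ ███████████   ██ ███████ █
███ ███████████████████████  █
███↙←←← ███████████████████  █
█ ↓████↖███████████████████  █
█ ↘████ ↖██ ██████████████   █
███↓  █  ↖← ██ ███████████   █
███B ██  ██↖ █████████████   █
███████████ ↖████████████    █
██████ ████ ↑████████████    █
█ ████ ████  ↖←←←←←←A        █
██████████████████████████████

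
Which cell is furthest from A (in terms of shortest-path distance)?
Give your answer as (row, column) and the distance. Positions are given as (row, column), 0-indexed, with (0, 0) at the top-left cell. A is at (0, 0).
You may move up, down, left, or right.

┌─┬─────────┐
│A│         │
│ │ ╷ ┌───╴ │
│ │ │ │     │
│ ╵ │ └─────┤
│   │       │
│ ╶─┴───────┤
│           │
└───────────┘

Computing BFS distances from A to all cells:
Furthest cell: (1, 3)
Distance: 12 steps

Path from A to the furthest cell:

┌─┬─────────┐
│A│↱ → → → ↓│
│ │ ╷ ┌───╴ │
│↓│↑│ │B ← ↲│
│ ╵ │ └─────┤
│↳ ↑│       │
│ ╶─┴───────┤
│           │
└───────────┘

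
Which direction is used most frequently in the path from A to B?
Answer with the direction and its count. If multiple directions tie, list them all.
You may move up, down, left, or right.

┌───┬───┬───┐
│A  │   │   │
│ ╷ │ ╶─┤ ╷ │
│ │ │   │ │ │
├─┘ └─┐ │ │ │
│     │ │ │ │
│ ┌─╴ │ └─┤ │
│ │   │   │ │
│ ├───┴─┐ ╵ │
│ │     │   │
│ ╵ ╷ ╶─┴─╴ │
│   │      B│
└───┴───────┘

Directions: right, down, down, left, down, down, down, right, up, right, down, right, right, right
Counts: {'right': 6, 'down': 6, 'left': 1, 'up': 1}
Most common: down and right (tied at 6 times each)

Solution:

┌───┬───┬───┐
│A ↓│   │   │
│ ╷ │ ╶─┤ ╷ │
│ │↓│   │ │ │
├─┘ └─┐ │ │ │
│↓ ↲  │ │ │ │
│ ┌─╴ │ └─┤ │
│↓│   │   │ │
│ ├───┴─┐ ╵ │
│↓│↱ ↓  │   │
│ ╵ ╷ ╶─┴─╴ │
│↳ ↑│↳ → → B│
└───┴───────┘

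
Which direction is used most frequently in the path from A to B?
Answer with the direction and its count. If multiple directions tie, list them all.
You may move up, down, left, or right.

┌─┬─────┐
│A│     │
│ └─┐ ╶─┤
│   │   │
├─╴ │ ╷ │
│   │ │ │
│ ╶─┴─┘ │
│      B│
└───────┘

Directions: down, right, down, left, down, right, right, right
Counts: {'down': 3, 'right': 4, 'left': 1}
Most common: right (4 times)

Solution:

┌─┬─────┐
│A│     │
│ └─┐ ╶─┤
│↳ ↓│   │
├─╴ │ ╷ │
│↓ ↲│ │ │
│ ╶─┴─┘ │
│↳ → → B│
└───────┘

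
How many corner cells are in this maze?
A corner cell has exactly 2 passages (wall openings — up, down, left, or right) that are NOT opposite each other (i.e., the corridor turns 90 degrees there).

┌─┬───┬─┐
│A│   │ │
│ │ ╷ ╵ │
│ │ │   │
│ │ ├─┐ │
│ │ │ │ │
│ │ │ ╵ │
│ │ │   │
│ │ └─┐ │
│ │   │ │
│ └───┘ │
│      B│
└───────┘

Counting corner cells (2 non-opposite passages):
Total corners: 7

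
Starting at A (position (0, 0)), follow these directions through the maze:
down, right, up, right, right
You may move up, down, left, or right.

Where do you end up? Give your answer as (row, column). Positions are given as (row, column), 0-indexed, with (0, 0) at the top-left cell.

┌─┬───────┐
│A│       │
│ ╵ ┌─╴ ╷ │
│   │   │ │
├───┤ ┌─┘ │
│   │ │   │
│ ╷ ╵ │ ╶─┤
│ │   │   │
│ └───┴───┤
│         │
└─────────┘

Following directions step by step:
Start: (0, 0)
  down: (0, 0) → (1, 0)
  right: (1, 0) → (1, 1)
  up: (1, 1) → (0, 1)
  right: (0, 1) → (0, 2)
  right: (0, 2) → (0, 3)
Final position: (0, 3)

Path taken:

┌─┬───────┐
│A│↱ → B  │
│ ╵ ┌─╴ ╷ │
│↳ ↑│   │ │
├───┤ ┌─┘ │
│   │ │   │
│ ╷ ╵ │ ╶─┤
│ │   │   │
│ └───┴───┤
│         │
└─────────┘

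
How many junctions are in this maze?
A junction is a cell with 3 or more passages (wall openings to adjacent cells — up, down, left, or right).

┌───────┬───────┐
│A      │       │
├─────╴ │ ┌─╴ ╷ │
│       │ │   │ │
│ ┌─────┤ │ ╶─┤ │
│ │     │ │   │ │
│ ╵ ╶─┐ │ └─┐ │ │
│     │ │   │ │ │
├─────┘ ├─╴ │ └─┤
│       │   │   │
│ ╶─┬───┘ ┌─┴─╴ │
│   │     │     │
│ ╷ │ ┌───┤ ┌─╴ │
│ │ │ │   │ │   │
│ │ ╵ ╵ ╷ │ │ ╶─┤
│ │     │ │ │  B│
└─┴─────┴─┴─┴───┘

Checking each cell for number of passages:

Junctions found (3+ passages):
  (0, 6): 3 passages
  (3, 1): 3 passages
  (5, 0): 3 passages
  (5, 7): 3 passages
  (7, 2): 3 passages
Total junctions: 5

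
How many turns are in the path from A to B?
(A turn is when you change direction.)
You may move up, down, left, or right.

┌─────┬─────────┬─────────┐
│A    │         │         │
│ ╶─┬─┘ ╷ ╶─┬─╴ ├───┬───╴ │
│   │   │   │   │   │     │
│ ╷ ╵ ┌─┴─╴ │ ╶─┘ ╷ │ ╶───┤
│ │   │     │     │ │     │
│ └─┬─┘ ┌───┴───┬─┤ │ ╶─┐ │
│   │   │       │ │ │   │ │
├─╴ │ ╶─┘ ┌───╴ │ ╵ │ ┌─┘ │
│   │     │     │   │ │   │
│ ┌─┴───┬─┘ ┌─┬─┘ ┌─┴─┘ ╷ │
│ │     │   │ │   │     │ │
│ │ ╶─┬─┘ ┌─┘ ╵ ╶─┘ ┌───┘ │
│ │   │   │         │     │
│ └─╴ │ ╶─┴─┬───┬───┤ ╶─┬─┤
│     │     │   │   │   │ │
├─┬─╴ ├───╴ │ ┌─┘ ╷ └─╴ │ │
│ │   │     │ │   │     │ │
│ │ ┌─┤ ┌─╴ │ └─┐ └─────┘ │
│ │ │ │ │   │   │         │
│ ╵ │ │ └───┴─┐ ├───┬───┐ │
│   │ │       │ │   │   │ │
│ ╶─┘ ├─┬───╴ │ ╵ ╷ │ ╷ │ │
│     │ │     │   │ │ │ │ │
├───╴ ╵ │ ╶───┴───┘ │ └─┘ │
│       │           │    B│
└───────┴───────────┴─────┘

Directions: down, right, down, right, up, right, up, right, right, right, right, down, left, down, right, right, up, right, down, down, down, left, down, left, down, right, right, up, right, right, up, right, down, down, left, left, down, right, down, left, left, up, left, down, down, right, right, right, right, down, down, down
Number of turns: 34

Solution:

┌─────┬─────────┬─────────┐
│A    │↱ → → → ↓│         │
│ ╶─┬─┘ ╷ ╶─┬─╴ ├───┬───╴ │
│↳ ↓│↱ ↑│   │↓ ↲│↱ ↓│     │
│ ╷ ╵ ┌─┴─╴ │ ╶─┘ ╷ │ ╶───┤
│ │↳ ↑│     │↳ → ↑│↓│     │
│ └─┬─┘ ┌───┴───┬─┤ │ ╶─┐ │
│   │   │       │ │↓│   │ │
├─╴ │ ╶─┘ ┌───╴ │ ╵ │ ┌─┘ │
│   │     │     │↓ ↲│ │↱ ↓│
│ ┌─┴───┬─┘ ┌─┬─┘ ┌─┴─┘ ╷ │
│ │     │   │ │↓ ↲│↱ → ↑│↓│
│ │ ╶─┬─┘ ┌─┘ ╵ ╶─┘ ┌───┘ │
│ │   │   │    ↳ → ↑│↓ ← ↲│
│ └─╴ │ ╶─┴─┬───┬───┤ ╶─┬─┤
│     │     │   │↓ ↰│↳ ↓│ │
├─┬─╴ ├───╴ │ ┌─┘ ╷ └─╴ │ │
│ │   │     │ │  ↓│↑ ← ↲│ │
│ │ ┌─┤ ┌─╴ │ └─┐ └─────┘ │
│ │ │ │ │   │   │↳ → → → ↓│
│ ╵ │ │ └───┴─┐ ├───┬───┐ │
│   │ │       │ │   │   │↓│
│ ╶─┘ ├─┬───╴ │ ╵ ╷ │ ╷ │ │
│     │ │     │   │ │ │ │↓│
├───╴ ╵ │ ╶───┴───┘ │ └─┘ │
│       │           │    B│
└───────┴───────────┴─────┘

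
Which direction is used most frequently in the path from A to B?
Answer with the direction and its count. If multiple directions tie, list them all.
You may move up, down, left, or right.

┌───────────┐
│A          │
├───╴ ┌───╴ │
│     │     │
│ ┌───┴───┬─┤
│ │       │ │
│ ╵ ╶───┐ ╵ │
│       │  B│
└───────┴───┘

Directions: right, right, down, left, left, down, down, right, up, right, right, right, down, right
Counts: {'right': 7, 'down': 4, 'left': 2, 'up': 1}
Most common: right (7 times)

Solution:

┌───────────┐
│A → ↓      │
├───╴ ┌───╴ │
│↓ ← ↲│     │
│ ┌───┴───┬─┤
│↓│↱ → → ↓│ │
│ ╵ ╶───┐ ╵ │
│↳ ↑    │↳ B│
└───────┴───┘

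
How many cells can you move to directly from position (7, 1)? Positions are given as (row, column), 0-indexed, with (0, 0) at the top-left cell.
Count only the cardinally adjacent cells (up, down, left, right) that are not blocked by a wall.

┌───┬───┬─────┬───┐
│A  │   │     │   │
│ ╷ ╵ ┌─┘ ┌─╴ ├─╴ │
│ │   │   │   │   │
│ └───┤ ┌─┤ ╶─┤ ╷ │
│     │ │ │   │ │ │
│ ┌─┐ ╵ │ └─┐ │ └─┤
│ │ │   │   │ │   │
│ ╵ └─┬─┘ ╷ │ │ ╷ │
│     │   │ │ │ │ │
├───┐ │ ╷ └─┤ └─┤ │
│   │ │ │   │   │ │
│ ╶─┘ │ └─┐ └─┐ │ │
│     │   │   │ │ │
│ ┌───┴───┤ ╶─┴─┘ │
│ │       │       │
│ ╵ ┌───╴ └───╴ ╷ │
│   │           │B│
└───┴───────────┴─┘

Checking passable neighbors of (7, 1):
Neighbors: (8, 1), (7, 2)
Count: 2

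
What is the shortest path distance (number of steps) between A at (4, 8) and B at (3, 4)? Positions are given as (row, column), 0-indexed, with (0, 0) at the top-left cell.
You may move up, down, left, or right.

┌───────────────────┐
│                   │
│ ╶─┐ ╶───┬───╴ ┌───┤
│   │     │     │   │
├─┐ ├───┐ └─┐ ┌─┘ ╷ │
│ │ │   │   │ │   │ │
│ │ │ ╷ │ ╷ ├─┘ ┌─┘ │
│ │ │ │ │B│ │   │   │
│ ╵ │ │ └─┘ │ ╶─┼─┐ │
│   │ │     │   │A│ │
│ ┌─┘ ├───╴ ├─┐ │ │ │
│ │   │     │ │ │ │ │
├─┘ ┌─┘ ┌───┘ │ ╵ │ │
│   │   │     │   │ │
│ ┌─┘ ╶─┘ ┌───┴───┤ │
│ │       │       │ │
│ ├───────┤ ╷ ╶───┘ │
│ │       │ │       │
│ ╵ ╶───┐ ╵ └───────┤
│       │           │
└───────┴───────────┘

Finding path from (4, 8) to (3, 4):
Path: (4,8) → (5,8) → (6,8) → (6,7) → (5,7) → (4,7) → (4,6) → (3,6) → (3,7) → (2,7) → (2,8) → (1,8) → (1,9) → (2,9) → (3,9) → (4,9) → (5,9) → (6,9) → (7,9) → (8,9) → (8,8) → (8,7) → (8,6) → (7,6) → (7,5) → (8,5) → (9,5) → (9,4) → (8,4) → (8,3) → (8,2) → (8,1) → (9,1) → (9,0) → (8,0) → (7,0) → (6,0) → (6,1) → (5,1) → (5,2) → (4,2) → (3,2) → (2,2) → (2,3) → (3,3) → (4,3) → (4,4) → (4,5) → (3,5) → (2,5) → (2,4) → (3,4)
Distance: 51 steps

Solution:

┌───────────────────┐
│                   │
│ ╶─┐ ╶───┬───╴ ┌───┤
│   │     │     │↱ ↓│
├─┐ ├───┐ └─┐ ┌─┘ ╷ │
│ │ │↱ ↓│↓ ↰│ │↱ ↑│↓│
│ │ │ ╷ │ ╷ ├─┘ ┌─┘ │
│ │ │↑│↓│B│↑│↱ ↑│  ↓│
│ ╵ │ │ └─┘ │ ╶─┼─┐ │
│   │↑│↳ → ↑│↑ ↰│A│↓│
│ ┌─┘ ├───╴ ├─┐ │ │ │
│ │↱ ↑│     │ │↑│↓│↓│
├─┘ ┌─┘ ┌───┘ │ ╵ │ │
│↱ ↑│   │     │↑ ↲│↓│
│ ┌─┘ ╶─┘ ┌───┴───┤ │
│↑│       │↓ ↰    │↓│
│ ├───────┤ ╷ ╶───┘ │
│↑│↓ ← ← ↰│↓│↑ ← ← ↲│
│ ╵ ╶───┐ ╵ └───────┤
│↑ ↲    │↑ ↲        │
└───────┴───────────┘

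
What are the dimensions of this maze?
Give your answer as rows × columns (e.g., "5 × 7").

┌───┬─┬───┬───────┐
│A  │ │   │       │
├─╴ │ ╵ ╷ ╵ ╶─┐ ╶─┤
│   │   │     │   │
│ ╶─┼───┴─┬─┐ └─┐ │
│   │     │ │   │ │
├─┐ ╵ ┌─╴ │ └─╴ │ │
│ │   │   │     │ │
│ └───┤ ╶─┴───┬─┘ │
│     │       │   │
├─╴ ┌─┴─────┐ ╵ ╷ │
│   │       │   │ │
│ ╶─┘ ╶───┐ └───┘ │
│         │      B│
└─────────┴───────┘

Counting the maze dimensions:
Rows (vertical): 7
Columns (horizontal): 9
Dimensions: 7 × 9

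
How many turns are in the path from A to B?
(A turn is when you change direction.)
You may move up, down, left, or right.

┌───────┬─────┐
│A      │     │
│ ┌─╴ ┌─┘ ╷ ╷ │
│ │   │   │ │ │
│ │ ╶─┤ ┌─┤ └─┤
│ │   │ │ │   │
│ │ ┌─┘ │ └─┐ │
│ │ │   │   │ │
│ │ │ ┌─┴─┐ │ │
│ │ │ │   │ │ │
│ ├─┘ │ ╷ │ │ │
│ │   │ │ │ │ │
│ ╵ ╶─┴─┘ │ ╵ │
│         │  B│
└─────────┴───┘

Directions: down, down, down, down, down, down, right, up, right, up, up, right, up, up, right, up, right, down, down, right, down, down, down, down
Number of turns: 12

Solution:

┌───────┬─────┐
│A      │↱ ↓  │
│ ┌─╴ ┌─┘ ╷ ╷ │
│↓│   │↱ ↑│↓│ │
│ │ ╶─┤ ┌─┤ └─┤
│↓│   │↑│ │↳ ↓│
│ │ ┌─┘ │ └─┐ │
│↓│ │↱ ↑│   │↓│
│ │ │ ┌─┴─┐ │ │
│↓│ │↑│   │ │↓│
│ ├─┘ │ ╷ │ │ │
│↓│↱ ↑│ │ │ │↓│
│ ╵ ╶─┴─┘ │ ╵ │
│↳ ↑      │  B│
└─────────┴───┘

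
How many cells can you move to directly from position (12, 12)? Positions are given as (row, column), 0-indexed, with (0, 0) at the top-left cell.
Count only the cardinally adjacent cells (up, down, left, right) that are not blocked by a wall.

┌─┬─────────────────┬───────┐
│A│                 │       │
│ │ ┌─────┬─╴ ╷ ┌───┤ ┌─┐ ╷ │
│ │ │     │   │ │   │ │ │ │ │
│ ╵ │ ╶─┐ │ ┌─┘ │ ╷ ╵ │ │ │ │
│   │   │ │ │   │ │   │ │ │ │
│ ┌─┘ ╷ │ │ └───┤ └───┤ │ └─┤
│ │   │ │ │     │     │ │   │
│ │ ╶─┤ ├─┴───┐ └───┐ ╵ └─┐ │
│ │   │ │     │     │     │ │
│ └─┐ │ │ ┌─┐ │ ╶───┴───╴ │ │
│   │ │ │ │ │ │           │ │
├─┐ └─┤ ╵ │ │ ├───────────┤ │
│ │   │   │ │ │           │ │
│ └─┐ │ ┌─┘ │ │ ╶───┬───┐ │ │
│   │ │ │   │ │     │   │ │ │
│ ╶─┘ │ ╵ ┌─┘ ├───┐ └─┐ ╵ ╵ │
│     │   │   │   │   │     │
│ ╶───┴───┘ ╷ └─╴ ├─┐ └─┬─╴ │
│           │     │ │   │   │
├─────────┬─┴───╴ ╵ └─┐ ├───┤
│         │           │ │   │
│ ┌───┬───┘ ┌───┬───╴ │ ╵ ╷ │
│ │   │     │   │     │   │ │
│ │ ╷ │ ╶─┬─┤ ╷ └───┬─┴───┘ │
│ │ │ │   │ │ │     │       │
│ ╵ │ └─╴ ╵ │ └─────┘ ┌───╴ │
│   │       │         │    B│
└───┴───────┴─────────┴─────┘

Checking passable neighbors of (12, 12):
Neighbors: (12, 11), (12, 13)
Count: 2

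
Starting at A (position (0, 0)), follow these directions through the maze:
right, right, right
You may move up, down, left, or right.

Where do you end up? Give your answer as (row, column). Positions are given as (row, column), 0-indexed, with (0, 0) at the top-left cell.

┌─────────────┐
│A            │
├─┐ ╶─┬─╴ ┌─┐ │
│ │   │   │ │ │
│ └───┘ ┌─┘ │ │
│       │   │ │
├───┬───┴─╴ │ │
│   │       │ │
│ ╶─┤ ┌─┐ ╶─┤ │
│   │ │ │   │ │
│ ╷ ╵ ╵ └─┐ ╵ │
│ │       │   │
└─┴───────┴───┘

Following directions step by step:
Start: (0, 0)
  right: (0, 0) → (0, 1)
  right: (0, 1) → (0, 2)
  right: (0, 2) → (0, 3)
Final position: (0, 3)

Path taken:

┌─────────────┐
│A → → B      │
├─┐ ╶─┬─╴ ┌─┐ │
│ │   │   │ │ │
│ └───┘ ┌─┘ │ │
│       │   │ │
├───┬───┴─╴ │ │
│   │       │ │
│ ╶─┤ ┌─┐ ╶─┤ │
│   │ │ │   │ │
│ ╷ ╵ ╵ └─┐ ╵ │
│ │       │   │
└─┴───────┴───┘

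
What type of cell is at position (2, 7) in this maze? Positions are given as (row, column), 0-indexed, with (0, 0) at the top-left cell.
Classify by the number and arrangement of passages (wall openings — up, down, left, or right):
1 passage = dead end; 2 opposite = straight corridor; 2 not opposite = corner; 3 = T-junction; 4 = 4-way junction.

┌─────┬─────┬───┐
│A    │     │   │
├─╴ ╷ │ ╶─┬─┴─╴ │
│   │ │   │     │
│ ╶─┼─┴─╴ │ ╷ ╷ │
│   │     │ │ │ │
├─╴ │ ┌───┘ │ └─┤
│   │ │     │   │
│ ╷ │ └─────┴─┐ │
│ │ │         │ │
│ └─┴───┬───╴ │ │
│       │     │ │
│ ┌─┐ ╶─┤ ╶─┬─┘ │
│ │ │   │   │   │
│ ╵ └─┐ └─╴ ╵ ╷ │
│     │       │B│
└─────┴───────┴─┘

Checking cell at (2, 7):
Number of passages: 1
Cell type: dead end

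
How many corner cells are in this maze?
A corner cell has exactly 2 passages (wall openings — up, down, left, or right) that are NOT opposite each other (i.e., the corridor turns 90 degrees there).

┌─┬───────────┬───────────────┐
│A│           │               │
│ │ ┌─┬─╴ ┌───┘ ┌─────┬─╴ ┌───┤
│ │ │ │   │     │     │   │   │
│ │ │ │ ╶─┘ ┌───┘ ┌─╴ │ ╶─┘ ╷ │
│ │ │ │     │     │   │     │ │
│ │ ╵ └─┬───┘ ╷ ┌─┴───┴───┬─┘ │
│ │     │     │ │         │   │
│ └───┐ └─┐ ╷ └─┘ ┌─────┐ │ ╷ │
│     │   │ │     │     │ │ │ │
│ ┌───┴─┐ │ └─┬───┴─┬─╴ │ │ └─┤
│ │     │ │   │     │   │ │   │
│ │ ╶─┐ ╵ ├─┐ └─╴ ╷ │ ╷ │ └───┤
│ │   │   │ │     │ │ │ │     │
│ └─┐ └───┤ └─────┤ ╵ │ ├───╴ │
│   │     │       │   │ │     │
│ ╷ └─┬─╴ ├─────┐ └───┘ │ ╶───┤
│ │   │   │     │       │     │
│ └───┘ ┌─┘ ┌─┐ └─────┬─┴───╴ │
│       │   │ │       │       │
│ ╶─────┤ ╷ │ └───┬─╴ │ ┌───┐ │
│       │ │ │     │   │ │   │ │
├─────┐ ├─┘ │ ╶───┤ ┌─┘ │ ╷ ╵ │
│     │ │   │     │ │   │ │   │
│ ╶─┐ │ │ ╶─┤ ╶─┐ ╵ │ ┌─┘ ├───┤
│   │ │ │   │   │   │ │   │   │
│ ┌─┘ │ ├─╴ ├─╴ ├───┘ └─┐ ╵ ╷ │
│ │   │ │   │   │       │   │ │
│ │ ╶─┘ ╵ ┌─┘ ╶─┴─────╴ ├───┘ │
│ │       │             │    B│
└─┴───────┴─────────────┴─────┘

Counting corner cells (2 non-opposite passages):
Total corners: 103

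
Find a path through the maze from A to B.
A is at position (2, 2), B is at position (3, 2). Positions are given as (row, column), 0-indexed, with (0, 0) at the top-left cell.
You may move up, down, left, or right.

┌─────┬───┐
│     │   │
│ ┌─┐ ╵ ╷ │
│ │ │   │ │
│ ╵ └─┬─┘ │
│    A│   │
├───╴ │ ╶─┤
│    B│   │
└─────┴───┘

Finding the shortest path from (2, 2) to (3, 2):
Path length: 1 steps
Directions: down

Solution:

┌─────┬───┐
│     │   │
│ ┌─┐ ╵ ╷ │
│ │ │   │ │
│ ╵ └─┬─┘ │
│    A│   │
├───╴ │ ╶─┤
│    B│   │
└─────┴───┘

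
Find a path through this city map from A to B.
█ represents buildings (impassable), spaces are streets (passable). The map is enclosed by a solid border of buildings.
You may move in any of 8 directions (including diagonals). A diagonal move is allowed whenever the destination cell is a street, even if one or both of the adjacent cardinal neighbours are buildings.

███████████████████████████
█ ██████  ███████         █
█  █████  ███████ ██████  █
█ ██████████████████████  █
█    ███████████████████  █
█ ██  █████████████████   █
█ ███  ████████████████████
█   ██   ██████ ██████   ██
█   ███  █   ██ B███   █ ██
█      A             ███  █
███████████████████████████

Finding the shortest path from A to B:
Movement: 8-directional
Path length: 9 steps
Directions: right → right → right → right → right → right → right → right → up-right

Solution:

███████████████████████████
█ ██████  ███████         █
█  █████  ███████ ██████  █
█ ██████████████████████  █
█    ███████████████████  █
█ ██  █████████████████   █
█ ███  ████████████████████
█   ██   ██████ ██████   ██
█   ███  █   ██ B███   █ ██
█      A→→→→→→→↗     ███  █
███████████████████████████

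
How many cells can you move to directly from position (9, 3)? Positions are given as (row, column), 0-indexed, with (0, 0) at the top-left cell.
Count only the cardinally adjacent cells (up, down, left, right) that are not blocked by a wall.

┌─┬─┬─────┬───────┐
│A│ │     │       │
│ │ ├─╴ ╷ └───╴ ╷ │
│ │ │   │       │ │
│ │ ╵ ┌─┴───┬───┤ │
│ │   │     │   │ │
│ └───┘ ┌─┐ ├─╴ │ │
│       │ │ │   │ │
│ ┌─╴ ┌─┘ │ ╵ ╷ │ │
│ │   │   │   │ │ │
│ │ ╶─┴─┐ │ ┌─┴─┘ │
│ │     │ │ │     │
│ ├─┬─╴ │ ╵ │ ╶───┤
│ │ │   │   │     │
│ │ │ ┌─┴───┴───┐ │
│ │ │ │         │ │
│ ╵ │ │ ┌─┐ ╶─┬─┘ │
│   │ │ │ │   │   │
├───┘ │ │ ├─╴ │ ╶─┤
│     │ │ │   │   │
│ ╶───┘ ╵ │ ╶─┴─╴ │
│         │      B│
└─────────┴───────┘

Checking passable neighbors of (9, 3):
Neighbors: (8, 3), (10, 3)
Count: 2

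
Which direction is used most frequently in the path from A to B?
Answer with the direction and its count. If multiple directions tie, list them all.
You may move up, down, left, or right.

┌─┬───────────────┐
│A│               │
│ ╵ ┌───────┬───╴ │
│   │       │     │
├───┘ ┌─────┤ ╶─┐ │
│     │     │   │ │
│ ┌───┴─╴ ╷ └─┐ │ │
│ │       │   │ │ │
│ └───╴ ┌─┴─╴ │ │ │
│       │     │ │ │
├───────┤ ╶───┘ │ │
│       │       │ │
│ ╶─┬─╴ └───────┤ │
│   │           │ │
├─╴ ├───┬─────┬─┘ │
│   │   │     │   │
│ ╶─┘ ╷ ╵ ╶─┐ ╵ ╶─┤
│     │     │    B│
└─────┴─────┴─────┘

Directions: down, right, up, right, right, right, right, right, right, right, down, down, down, down, down, down, down, left, down, right
Counts: {'down': 9, 'right': 9, 'up': 1, 'left': 1}
Most common: down and right (tied at 9 times each)

Solution:

┌─┬───────────────┐
│A│↱ → → → → → → ↓│
│ ╵ ┌───────┬───╴ │
│↳ ↑│       │    ↓│
├───┘ ┌─────┤ ╶─┐ │
│     │     │   │↓│
│ ┌───┴─╴ ╷ └─┐ │ │
│ │       │   │ │↓│
│ └───╴ ┌─┴─╴ │ │ │
│       │     │ │↓│
├───────┤ ╶───┘ │ │
│       │       │↓│
│ ╶─┬─╴ └───────┤ │
│   │           │↓│
├─╴ ├───┬─────┬─┘ │
│   │   │     │↓ ↲│
│ ╶─┘ ╷ ╵ ╶─┐ ╵ ╶─┤
│     │     │  ↳ B│
└─────┴─────┴─────┘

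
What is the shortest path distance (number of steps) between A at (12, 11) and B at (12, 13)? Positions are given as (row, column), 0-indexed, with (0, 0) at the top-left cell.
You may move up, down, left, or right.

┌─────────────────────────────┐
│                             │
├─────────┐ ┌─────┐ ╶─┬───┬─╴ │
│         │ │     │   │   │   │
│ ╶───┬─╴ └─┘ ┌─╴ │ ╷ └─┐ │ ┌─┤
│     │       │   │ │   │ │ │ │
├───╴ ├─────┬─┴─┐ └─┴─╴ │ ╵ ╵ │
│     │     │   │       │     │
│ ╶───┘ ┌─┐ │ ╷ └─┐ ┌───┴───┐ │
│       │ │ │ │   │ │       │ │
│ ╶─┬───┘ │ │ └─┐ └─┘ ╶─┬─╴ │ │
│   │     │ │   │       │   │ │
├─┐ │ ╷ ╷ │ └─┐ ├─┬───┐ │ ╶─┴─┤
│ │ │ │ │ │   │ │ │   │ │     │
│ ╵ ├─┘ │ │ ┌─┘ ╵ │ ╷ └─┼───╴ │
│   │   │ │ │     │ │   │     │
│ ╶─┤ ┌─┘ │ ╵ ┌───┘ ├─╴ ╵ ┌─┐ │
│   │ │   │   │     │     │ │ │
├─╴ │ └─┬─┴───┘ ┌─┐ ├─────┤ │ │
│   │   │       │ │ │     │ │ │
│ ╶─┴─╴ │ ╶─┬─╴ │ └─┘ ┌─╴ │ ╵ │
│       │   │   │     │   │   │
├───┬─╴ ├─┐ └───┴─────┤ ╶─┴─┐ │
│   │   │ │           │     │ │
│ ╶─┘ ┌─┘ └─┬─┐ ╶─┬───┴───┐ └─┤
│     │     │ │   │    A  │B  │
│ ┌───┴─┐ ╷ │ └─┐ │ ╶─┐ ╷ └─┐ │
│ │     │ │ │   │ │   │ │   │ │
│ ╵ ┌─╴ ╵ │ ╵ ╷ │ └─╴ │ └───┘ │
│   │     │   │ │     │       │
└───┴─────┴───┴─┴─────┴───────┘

Finding path from (12, 11) to (12, 13):
Path: (12,11) → (13,11) → (14,11) → (14,12) → (14,13) → (14,14) → (13,14) → (12,14) → (12,13)
Distance: 8 steps

Solution:

┌─────────────────────────────┐
│                             │
├─────────┐ ┌─────┐ ╶─┬───┬─╴ │
│         │ │     │   │   │   │
│ ╶───┬─╴ └─┘ ┌─╴ │ ╷ └─┐ │ ┌─┤
│     │       │   │ │   │ │ │ │
├───╴ ├─────┬─┴─┐ └─┴─╴ │ ╵ ╵ │
│     │     │   │       │     │
│ ╶───┘ ┌─┐ │ ╷ └─┐ ┌───┴───┐ │
│       │ │ │ │   │ │       │ │
│ ╶─┬───┘ │ │ └─┐ └─┘ ╶─┬─╴ │ │
│   │     │ │   │       │   │ │
├─┐ │ ╷ ╷ │ └─┐ ├─┬───┐ │ ╶─┴─┤
│ │ │ │ │ │   │ │ │   │ │     │
│ ╵ ├─┘ │ │ ┌─┘ ╵ │ ╷ └─┼───╴ │
│   │   │ │ │     │ │   │     │
│ ╶─┤ ┌─┘ │ ╵ ┌───┘ ├─╴ ╵ ┌─┐ │
│   │ │   │   │     │     │ │ │
├─╴ │ └─┬─┴───┘ ┌─┐ ├─────┤ │ │
│   │   │       │ │ │     │ │ │
│ ╶─┴─╴ │ ╶─┬─╴ │ └─┘ ┌─╴ │ ╵ │
│       │   │   │     │   │   │
├───┬─╴ ├─┐ └───┴─────┤ ╶─┴─┐ │
│   │   │ │           │     │ │
│ ╶─┘ ┌─┘ └─┬─┐ ╶─┬───┴───┐ └─┤
│     │     │ │   │    A  │B ↰│
│ ┌───┴─┐ ╷ │ └─┐ │ ╶─┐ ╷ └─┐ │
│ │     │ │ │   │ │   │↓│   │↑│
│ ╵ ┌─╴ ╵ │ ╵ ╷ │ └─╴ │ └───┘ │
│   │     │   │ │     │↳ → → ↑│
└───┴─────┴───┴─┴─────┴───────┘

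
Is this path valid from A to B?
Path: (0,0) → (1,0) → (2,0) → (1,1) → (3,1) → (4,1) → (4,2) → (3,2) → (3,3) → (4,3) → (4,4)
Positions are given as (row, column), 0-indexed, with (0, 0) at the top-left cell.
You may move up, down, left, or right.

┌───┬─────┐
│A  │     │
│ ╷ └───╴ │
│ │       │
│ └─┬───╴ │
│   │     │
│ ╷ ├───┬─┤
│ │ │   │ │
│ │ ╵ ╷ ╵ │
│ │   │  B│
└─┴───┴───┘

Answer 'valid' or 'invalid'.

Checking path validity:
Result: Invalid move at step 3: cannot move from (2, 0) to (1, 1).

invalid

Correct solution:

┌───┬─────┐
│A  │     │
│ ╷ └───╴ │
│↓│       │
│ └─┬───╴ │
│↳ ↓│     │
│ ╷ ├───┬─┤
│ │↓│↱ ↓│ │
│ │ ╵ ╷ ╵ │
│ │↳ ↑│↳ B│
└─┴───┴───┘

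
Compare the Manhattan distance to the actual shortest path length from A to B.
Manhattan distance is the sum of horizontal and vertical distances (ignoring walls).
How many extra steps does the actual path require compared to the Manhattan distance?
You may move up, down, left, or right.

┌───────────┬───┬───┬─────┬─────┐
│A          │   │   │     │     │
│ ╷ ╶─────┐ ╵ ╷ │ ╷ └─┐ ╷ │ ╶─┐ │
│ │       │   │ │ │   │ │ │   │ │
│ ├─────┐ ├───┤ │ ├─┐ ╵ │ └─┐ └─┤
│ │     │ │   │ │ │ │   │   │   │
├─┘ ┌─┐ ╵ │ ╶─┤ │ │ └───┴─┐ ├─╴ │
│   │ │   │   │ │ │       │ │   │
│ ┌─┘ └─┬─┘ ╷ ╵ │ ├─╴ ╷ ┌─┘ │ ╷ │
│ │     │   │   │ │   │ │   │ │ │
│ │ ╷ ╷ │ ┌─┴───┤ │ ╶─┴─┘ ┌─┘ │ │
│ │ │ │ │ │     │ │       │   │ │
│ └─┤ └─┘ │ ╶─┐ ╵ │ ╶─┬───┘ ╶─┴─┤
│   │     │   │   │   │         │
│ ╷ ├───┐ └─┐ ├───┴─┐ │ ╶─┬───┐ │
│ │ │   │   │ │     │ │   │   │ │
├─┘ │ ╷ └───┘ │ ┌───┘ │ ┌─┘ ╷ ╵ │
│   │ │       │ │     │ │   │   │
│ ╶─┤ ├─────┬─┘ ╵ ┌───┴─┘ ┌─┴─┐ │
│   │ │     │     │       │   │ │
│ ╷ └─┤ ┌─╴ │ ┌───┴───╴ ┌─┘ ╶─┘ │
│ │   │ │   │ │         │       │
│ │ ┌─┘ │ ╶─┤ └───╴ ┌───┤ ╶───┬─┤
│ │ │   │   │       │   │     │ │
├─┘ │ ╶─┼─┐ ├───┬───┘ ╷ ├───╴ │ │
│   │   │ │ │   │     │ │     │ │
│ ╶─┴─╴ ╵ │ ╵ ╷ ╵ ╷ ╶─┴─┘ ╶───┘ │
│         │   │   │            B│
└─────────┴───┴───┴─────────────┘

Manhattan distance: |13 - 0| + |15 - 0| = 28
Actual path length: 58
Extra steps: 58 - 28 = 30

Solution:

┌───────────┬───┬───┬─────┬─────┐
│A ↓        │   │   │     │     │
│ ╷ ╶─────┐ ╵ ╷ │ ╷ └─┐ ╷ │ ╶─┐ │
│ │↳ → → ↓│   │ │ │   │ │ │   │ │
│ ├─────┐ ├───┤ │ ├─┐ ╵ │ └─┐ └─┤
│ │↓ ← ↰│↓│   │ │ │ │   │   │   │
├─┘ ┌─┐ ╵ │ ╶─┤ │ │ └───┴─┐ ├─╴ │
│↓ ↲│ │↑ ↲│   │ │ │       │ │   │
│ ┌─┘ └─┬─┘ ╷ ╵ │ ├─╴ ╷ ┌─┘ │ ╷ │
│↓│     │   │   │ │   │ │   │ │ │
│ │ ╷ ╷ │ ┌─┴───┤ │ ╶─┴─┘ ┌─┘ │ │
│↓│ │ │ │ │     │ │       │   │ │
│ └─┤ └─┘ │ ╶─┐ ╵ │ ╶─┬───┘ ╶─┴─┤
│↳ ↓│     │   │   │   │         │
│ ╷ ├───┐ └─┐ ├───┴─┐ │ ╶─┬───┐ │
│ │↓│   │   │ │     │ │   │   │ │
├─┘ │ ╷ └───┘ │ ┌───┘ │ ┌─┘ ╷ ╵ │
│↓ ↲│ │       │ │     │ │   │   │
│ ╶─┤ ├─────┬─┘ ╵ ┌───┴─┘ ┌─┴─┐ │
│↳ ↓│ │↱ → ↓│     │       │   │ │
│ ╷ └─┤ ┌─╴ │ ┌───┴───╴ ┌─┘ ╶─┘ │
│ │↓  │↑│↓ ↲│ │         │       │
│ │ ┌─┘ │ ╶─┤ └───╴ ┌───┤ ╶───┬─┤
│ │↓│↱ ↑│↳ ↓│       │   │     │ │
├─┘ │ ╶─┼─┐ ├───┬───┘ ╷ ├───╴ │ │
│↓ ↲│↑ ↰│ │↓│↱ ↓│↱ ↓  │ │     │ │
│ ╶─┴─╴ ╵ │ ╵ ╷ ╵ ╷ ╶─┴─┘ ╶───┘ │
│↳ → → ↑  │↳ ↑│↳ ↑│↳ → → → → → B│
└─────────┴───┴───┴─────────────┘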